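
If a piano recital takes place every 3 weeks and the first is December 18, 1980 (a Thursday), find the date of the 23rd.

The 23rd occurrence is 22 intervals after the first: 22 × 21 = 462 days after December 18, 1980.
December has 31 days — 13 days to the end of December leaves 449.
1981 has 365 days (84 left).
January has 31 days (53 left).
February has 28 days (25 left).
25 days into March → March 25, 1982.

March 25, 1982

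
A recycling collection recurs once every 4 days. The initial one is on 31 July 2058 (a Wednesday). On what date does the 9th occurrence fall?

1 September 2058

The 9th occurrence is 8 intervals after the first: 8 × 4 = 32 days after 31 July 2058.
July has 31 days — 0 days to the end of July leaves 32.
August has 31 days (1 left).
1 day into September → 1 September 2058.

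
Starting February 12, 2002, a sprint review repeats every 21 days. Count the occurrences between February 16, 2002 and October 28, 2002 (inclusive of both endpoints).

12

Occurrences land 21·i days after February 12, 2002 for i = 0, 1, 2, …
February 16, 2002 is 4 days after the start; 4 ÷ 21 = 0 remainder 4; since the remainder is 4, round up to i = 1. First occurrence in the window: #2 on March 5, 2002 (1×21 = 21 days in).
October 28, 2002 is 258 days after the start; 258 ÷ 21 = 12 remainder 6. Last occurrence in the window: #13 on October 22, 2002.
Occurrences #2 through #13: 12 in total.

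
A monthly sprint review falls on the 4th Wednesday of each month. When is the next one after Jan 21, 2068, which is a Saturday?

Jan 25, 2068

Jan 2068 starts on a Sunday; its first Wednesday is the 4th, so the 4th Wednesday is the 25th — Jan 25, 2068.
Jan 25, 2068 is after Jan 21, 2068, so that is the next one.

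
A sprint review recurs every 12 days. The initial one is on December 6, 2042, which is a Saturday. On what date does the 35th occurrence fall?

The 35th occurrence is 34 intervals after the first: 34 × 12 = 408 days after December 6, 2042.
December has 31 days — 25 days to the end of December leaves 383.
January has 31 days (352 left).
February has 28 days (324 left).
March has 31 days (293 left).
April has 30 days (263 left).
May has 31 days (232 left).
June has 30 days (202 left).
July has 31 days (171 left).
August has 31 days (140 left).
September has 30 days (110 left).
October has 31 days (79 left).
November has 30 days (49 left).
December has 31 days (18 left).
18 days into January → January 18, 2044.

January 18, 2044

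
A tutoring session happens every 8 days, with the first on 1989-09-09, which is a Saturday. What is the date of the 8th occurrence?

1989-11-04

The 8th occurrence is 7 intervals after the first: 7 × 8 = 56 days after 1989-09-09.
September has 30 days — 21 days to the end of September leaves 35.
October has 31 days (4 left).
4 days into November → 1989-11-04.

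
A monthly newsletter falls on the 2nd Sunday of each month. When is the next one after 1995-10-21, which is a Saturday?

1995-11-12

October 1995 starts on a Sunday; its first Sunday is the 1st, so the 2nd Sunday is the 8th — 1995-10-08.
That is not after 1995-10-21, so look at November 1995.
November 1995 starts on a Wednesday; its first Sunday is the 5th, so the 2nd Sunday is the 12th — 1995-11-12.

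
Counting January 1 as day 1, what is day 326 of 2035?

22 November 2035

January has 31 days (326 − 31 = 295 remain).
February has 28 days (295 − 28 = 267 remain).
March has 31 days (267 − 31 = 236 remain).
April has 30 days (236 − 30 = 206 remain).
May has 31 days (206 − 31 = 175 remain).
June has 30 days (175 − 30 = 145 remain).
July has 31 days (145 − 31 = 114 remain).
August has 31 days (114 − 31 = 83 remain).
September has 30 days (83 − 30 = 53 remain).
October has 31 days (53 − 31 = 22 remain).
22 into November → November 22.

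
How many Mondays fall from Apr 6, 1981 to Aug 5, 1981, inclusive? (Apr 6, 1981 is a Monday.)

18

Apr 6, 1981 is a Monday; the first Monday on or after it is Apr 6, 1981.
From Apr 6, 1981 to Aug 5, 1981: 24 + 31 + 30 + 31 + 5 = 121 days (rest of Apr, May, Jun, Jul, Aug).
121 ÷ 7 = 17 full weeks with remainder 2, so 17 more Mondays after the first → 18.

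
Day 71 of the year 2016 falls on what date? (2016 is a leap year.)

Mar 11, 2016

Jan has 31 days (71 − 31 = 40 remain).
Feb has 29 days (40 − 29 = 11 remain).
11 into Mar → Mar 11.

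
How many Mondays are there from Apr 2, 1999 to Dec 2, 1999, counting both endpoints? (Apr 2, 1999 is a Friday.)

Apr 2, 1999 is a Friday; the first Monday on or after it is Apr 5, 1999 (3 days later).
From Apr 5, 1999 to Dec 2, 1999: 25 + 31 + 30 + 31 + 31 + 30 + 31 + 30 + 2 = 241 days (rest of Apr, May, Jun, Jul, Aug, Sep, Oct, Nov, Dec).
241 ÷ 7 = 34 full weeks with remainder 3, so 34 more Mondays after the first → 35.

35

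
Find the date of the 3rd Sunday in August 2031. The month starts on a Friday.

17 August 2031

August 2031 begins on a Friday, so the first Sunday is August 3 (2 days later).
The 3rd Sunday is 2 weeks later: 3 + 14 = 17.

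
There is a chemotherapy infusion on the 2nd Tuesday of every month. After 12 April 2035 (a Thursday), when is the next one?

8 May 2035

April 2035 starts on a Sunday; its first Tuesday is the 3rd, so the 2nd Tuesday is the 10th — 10 April 2035.
That is not after 12 April 2035, so look at May 2035.
May 2035 starts on a Tuesday; its first Tuesday is the 1st, so the 2nd Tuesday is the 8th — 8 May 2035.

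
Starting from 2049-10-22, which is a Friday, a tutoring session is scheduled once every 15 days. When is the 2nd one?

2049-11-06

The 2nd occurrence is 1 interval after the first: 1 × 15 = 15 days after 2049-10-22.
October has 31 days — 9 days to the end of October leaves 6.
6 days into November → 2049-11-06.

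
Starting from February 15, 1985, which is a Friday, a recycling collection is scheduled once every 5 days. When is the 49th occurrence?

October 13, 1985

The 49th occurrence is 48 intervals after the first: 48 × 5 = 240 days after February 15, 1985.
February has 28 days — 13 days to the end of February leaves 227.
March has 31 days (196 left).
April has 30 days (166 left).
May has 31 days (135 left).
June has 30 days (105 left).
July has 31 days (74 left).
August has 31 days (43 left).
September has 30 days (13 left).
13 days into October → October 13, 1985.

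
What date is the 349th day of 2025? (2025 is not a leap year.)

Dec 15, 2025

Jan has 31 days (349 − 31 = 318 remain).
Feb has 28 days (318 − 28 = 290 remain).
Mar has 31 days (290 − 31 = 259 remain).
Apr has 30 days (259 − 30 = 229 remain).
May has 31 days (229 − 31 = 198 remain).
Jun has 30 days (198 − 30 = 168 remain).
Jul has 31 days (168 − 31 = 137 remain).
Aug has 31 days (137 − 31 = 106 remain).
Sep has 30 days (106 − 30 = 76 remain).
Oct has 31 days (76 − 31 = 45 remain).
Nov has 30 days (45 − 30 = 15 remain).
15 into Dec → Dec 15.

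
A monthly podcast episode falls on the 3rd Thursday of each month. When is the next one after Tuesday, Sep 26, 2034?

Sep 2034 starts on a Friday; its first Thursday is the 7th, so the 3rd Thursday is the 21st — Sep 21, 2034.
That is not after Sep 26, 2034, so look at Oct 2034.
Oct 2034 starts on a Sunday; its first Thursday is the 5th, so the 3rd Thursday is the 19th — Oct 19, 2034.

Oct 19, 2034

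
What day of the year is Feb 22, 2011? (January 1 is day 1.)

Days in months before Feb: 31 = 31.
Plus 22 days into Feb → day 53.

53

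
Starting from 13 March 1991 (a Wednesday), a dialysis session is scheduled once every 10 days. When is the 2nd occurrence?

The 2nd occurrence is 1 interval after the first: 1 × 10 = 10 days after 13 March 1991.
10 days later is 23 March 1991.

23 March 1991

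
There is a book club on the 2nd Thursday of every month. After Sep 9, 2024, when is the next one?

Sep 2024 starts on a Sunday; its first Thursday is the 5th, so the 2nd Thursday is the 12th — Sep 12, 2024.
Sep 12, 2024 is after Sep 9, 2024, so that is the next one.

Sep 12, 2024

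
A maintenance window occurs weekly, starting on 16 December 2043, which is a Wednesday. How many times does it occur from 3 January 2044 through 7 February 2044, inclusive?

5

Occurrences land 7·i days after 16 December 2043 for i = 0, 1, 2, …
3 January 2044 is 18 days after the start; 18 ÷ 7 = 2 remainder 4; since the remainder is 4, round up to i = 3. First occurrence in the window: #4 on 6 January 2044 (3×7 = 21 days in).
7 February 2044 is 53 days after the start; 53 ÷ 7 = 7 remainder 4. Last occurrence in the window: #8 on 3 February 2044.
Occurrences #4 through #8: 5 in total.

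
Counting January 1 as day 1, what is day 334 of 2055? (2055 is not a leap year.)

2055-11-30

January has 31 days (334 − 31 = 303 remain).
February has 28 days (303 − 28 = 275 remain).
March has 31 days (275 − 31 = 244 remain).
April has 30 days (244 − 30 = 214 remain).
May has 31 days (214 − 31 = 183 remain).
June has 30 days (183 − 30 = 153 remain).
July has 31 days (153 − 31 = 122 remain).
August has 31 days (122 − 31 = 91 remain).
September has 30 days (91 − 30 = 61 remain).
October has 31 days (61 − 31 = 30 remain).
30 into November → November 30.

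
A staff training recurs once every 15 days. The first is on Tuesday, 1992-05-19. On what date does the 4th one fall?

1992-07-03

The 4th occurrence is 3 intervals after the first: 3 × 15 = 45 days after 1992-05-19.
May has 31 days — 12 days to the end of May leaves 33.
June has 30 days (3 left).
3 days into July → 1992-07-03.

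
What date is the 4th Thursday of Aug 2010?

The first Thursday of Aug 2010 is Aug 5.
The 4th Thursday is 3 weeks later: 5 + 21 = 26.

Aug 26, 2010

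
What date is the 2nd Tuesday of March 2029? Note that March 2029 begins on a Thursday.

March 13, 2029

March 2029 begins on a Thursday, so the first Tuesday is March 6 (5 days later).
The 2nd Tuesday is 1 weeks later: 6 + 7 = 13.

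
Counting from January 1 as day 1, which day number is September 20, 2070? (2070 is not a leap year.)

263

Days in months before September: 31 + 28 + 31 + 30 + 31 + 30 + 31 + 31 = 243.
Plus 20 days into September → day 263.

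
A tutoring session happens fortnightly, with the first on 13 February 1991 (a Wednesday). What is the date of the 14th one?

The 14th occurrence is 13 intervals after the first: 13 × 14 = 182 days after 13 February 1991.
February has 28 days — 15 days to the end of February leaves 167.
March has 31 days (136 left).
April has 30 days (106 left).
May has 31 days (75 left).
June has 30 days (45 left).
July has 31 days (14 left).
14 days into August → 14 August 1991.

14 August 1991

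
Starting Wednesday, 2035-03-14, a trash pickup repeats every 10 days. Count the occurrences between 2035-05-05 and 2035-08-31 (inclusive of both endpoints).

12

Occurrences land 10·i days after 2035-03-14 for i = 0, 1, 2, …
2035-05-05 is 52 days after the start; 52 ÷ 10 = 5 remainder 2; since the remainder is 2, round up to i = 6. First occurrence in the window: #7 on 2035-05-13 (6×10 = 60 days in).
2035-08-31 is 170 days after the start; 170 ÷ 10 = 17 remainder 0. Last occurrence in the window: #18 on 2035-08-31.
Occurrences #7 through #18: 12 in total.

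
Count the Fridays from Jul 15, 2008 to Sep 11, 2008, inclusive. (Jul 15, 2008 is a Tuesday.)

Jul 15, 2008 is a Tuesday; the first Friday on or after it is Jul 18, 2008 (3 days later).
From Jul 18, 2008 to Sep 11, 2008: 13 + 31 + 11 = 55 days (rest of Jul, Aug, Sep).
55 ÷ 7 = 7 full weeks with remainder 6, so 7 more Fridays after the first → 8.

8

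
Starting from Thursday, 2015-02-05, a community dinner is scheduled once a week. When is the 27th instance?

The 27th occurrence is 26 intervals after the first: 26 × 7 = 182 days after 2015-02-05.
February has 28 days — 23 days to the end of February leaves 159.
March has 31 days (128 left).
April has 30 days (98 left).
May has 31 days (67 left).
June has 30 days (37 left).
July has 31 days (6 left).
6 days into August → 2015-08-06.

2015-08-06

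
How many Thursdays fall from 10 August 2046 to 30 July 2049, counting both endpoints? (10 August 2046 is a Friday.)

155

10 August 2046 is a Friday; the first Thursday on or after it is 16 August 2046 (6 days later).
From 16 August 2046 to 30 July 2049: 137 + 365 + 366 + 211 = 1079 days (rest of 2046, 2047, 2048, to 30 July 2049 in 2049).
1079 ÷ 7 = 154 full weeks with remainder 1, so 154 more Thursdays after the first → 155.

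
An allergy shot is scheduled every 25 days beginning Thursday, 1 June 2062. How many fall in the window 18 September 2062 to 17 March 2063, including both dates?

Occurrences land 25·i days after 1 June 2062 for i = 0, 1, 2, …
18 September 2062 is 109 days after the start; 109 ÷ 25 = 4 remainder 9; since the remainder is 9, round up to i = 5. First occurrence in the window: #6 on 4 October 2062 (5×25 = 125 days in).
17 March 2063 is 289 days after the start; 289 ÷ 25 = 11 remainder 14. Last occurrence in the window: #12 on 3 March 2063.
Occurrences #6 through #12: 7 in total.

7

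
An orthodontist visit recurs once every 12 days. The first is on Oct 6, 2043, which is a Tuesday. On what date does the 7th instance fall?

Dec 17, 2043

The 7th occurrence is 6 intervals after the first: 6 × 12 = 72 days after Oct 6, 2043.
Oct has 31 days — 25 days to the end of Oct leaves 47.
Nov has 30 days (17 left).
17 days into Dec → Dec 17, 2043.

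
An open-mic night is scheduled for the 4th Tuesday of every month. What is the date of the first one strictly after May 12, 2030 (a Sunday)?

May 2030 starts on a Wednesday; its first Tuesday is the 7th, so the 4th Tuesday is the 28th — May 28, 2030.
May 28, 2030 is after May 12, 2030, so that is the next one.

May 28, 2030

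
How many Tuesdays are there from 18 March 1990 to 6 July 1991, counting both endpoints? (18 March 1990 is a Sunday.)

18 March 1990 is a Sunday; the first Tuesday on or after it is 20 March 1990 (2 days later).
From 20 March 1990 to 6 July 1991: 286 + 187 = 473 days (rest of 1990, to 6 July 1991 in 1991).
473 ÷ 7 = 67 full weeks with remainder 4, so 67 more Tuesdays after the first → 68.

68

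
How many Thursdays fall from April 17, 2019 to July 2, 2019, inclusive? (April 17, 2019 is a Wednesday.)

April 17, 2019 is a Wednesday; the first Thursday on or after it is April 18, 2019 (1 day later).
From April 18, 2019 to July 2, 2019: 12 + 31 + 30 + 2 = 75 days (rest of April, May, June, July).
75 ÷ 7 = 10 full weeks with remainder 5, so 10 more Thursdays after the first → 11.

11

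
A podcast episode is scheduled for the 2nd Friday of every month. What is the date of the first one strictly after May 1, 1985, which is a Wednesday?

May 10, 1985

May 1985 starts on a Wednesday; its first Friday is the 3rd, so the 2nd Friday is the 10th — May 10, 1985.
May 10, 1985 is after May 1, 1985, so that is the next one.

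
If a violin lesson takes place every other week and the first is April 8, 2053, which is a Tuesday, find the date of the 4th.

The 4th occurrence is 3 intervals after the first: 3 × 14 = 42 days after April 8, 2053.
April has 30 days — 22 days to the end of April leaves 20.
20 days into May → May 20, 2053.

May 20, 2053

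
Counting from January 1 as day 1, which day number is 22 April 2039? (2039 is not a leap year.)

Days in months before April: 31 + 28 + 31 = 90.
Plus 22 days into April → day 112.

112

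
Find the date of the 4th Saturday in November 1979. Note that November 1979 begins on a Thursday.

1979-11-24

November 1979 begins on a Thursday, so the first Saturday is November 3 (2 days later).
The 4th Saturday is 3 weeks later: 3 + 21 = 24.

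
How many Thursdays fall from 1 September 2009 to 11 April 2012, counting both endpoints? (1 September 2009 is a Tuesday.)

136

1 September 2009 is a Tuesday; the first Thursday on or after it is 3 September 2009 (2 days later).
From 3 September 2009 to 11 April 2012: 119 + 365 + 365 + 102 = 951 days (rest of 2009, 2010, 2011, to 11 April 2012 in 2012).
951 ÷ 7 = 135 full weeks with remainder 6, so 135 more Thursdays after the first → 136.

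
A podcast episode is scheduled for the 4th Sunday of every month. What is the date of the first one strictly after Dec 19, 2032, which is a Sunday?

Dec 26, 2032

Dec 2032 starts on a Wednesday; its first Sunday is the 5th, so the 4th Sunday is the 26th — Dec 26, 2032.
Dec 26, 2032 is after Dec 19, 2032, so that is the next one.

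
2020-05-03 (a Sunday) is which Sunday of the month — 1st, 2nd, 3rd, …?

Day 3 falls in week ⌈3/7⌉ of the month.
Days 1–7 hold the 1st Sunday, 8–14 the 2nd, 15–21 the 3rd, 22–28 the 4th, 29–31 the 5th.
3 is in the range for the 1st.

1st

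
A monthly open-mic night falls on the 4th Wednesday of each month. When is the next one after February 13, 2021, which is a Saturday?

February 24, 2021

February 2021 starts on a Monday; its first Wednesday is the 3rd, so the 4th Wednesday is the 24th — February 24, 2021.
February 24, 2021 is after February 13, 2021, so that is the next one.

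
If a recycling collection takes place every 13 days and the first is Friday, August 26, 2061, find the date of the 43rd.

The 43rd occurrence is 42 intervals after the first: 42 × 13 = 546 days after August 26, 2061.
August has 31 days — 5 days to the end of August leaves 541.
From end of August to end of 2061 is 122 days (419 left).
2062 has 365 days (54 left).
January has 31 days (23 left).
23 days into February → February 23, 2063.

February 23, 2063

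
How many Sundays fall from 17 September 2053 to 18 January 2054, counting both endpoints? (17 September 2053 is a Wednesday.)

18

17 September 2053 is a Wednesday; the first Sunday on or after it is 21 September 2053 (4 days later).
From 21 September 2053 to 18 January 2054: 9 + 31 + 30 + 31 + 18 = 119 days (rest of September, October, November, December, January).
119 ÷ 7 = 17 full weeks with remainder 0, so 17 more Sundays after the first → 18.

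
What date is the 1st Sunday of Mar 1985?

Mar 3, 1985

The first Sunday of Mar 1985 is Mar 3.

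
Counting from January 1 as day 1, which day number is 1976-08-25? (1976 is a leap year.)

238

Days in months before August: 31 + 29 + 31 + 30 + 31 + 30 + 31 = 213.
Plus 25 days into August → day 238.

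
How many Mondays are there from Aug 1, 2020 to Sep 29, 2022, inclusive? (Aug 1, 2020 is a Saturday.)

113

Aug 1, 2020 is a Saturday; the first Monday on or after it is Aug 3, 2020 (2 days later).
From Aug 3, 2020 to Sep 29, 2022: 150 + 365 + 272 = 787 days (rest of 2020, 2021, to Sep 29, 2022 in 2022).
787 ÷ 7 = 112 full weeks with remainder 3, so 112 more Mondays after the first → 113.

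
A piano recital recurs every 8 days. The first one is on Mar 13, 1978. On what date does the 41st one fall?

The 41st occurrence is 40 intervals after the first: 40 × 8 = 320 days after Mar 13, 1978.
Mar has 31 days — 18 days to the end of Mar leaves 302.
Apr has 30 days (272 left).
May has 31 days (241 left).
Jun has 30 days (211 left).
Jul has 31 days (180 left).
Aug has 31 days (149 left).
Sep has 30 days (119 left).
Oct has 31 days (88 left).
Nov has 30 days (58 left).
Dec has 31 days (27 left).
27 days into Jan → Jan 27, 1979.

Jan 27, 1979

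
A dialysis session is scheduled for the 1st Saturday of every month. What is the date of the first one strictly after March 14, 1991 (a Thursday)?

April 6, 1991

March 1991 starts on a Friday, so its 1st Saturday is March 2, 1991 (1 day in).
That is not after March 14, 1991, so look at April 1991.
April 1991 starts on a Monday, so its 1st Saturday is April 6, 1991 (5 days in).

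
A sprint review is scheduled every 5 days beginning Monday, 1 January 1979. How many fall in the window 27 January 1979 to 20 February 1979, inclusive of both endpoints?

Occurrences land 5·i days after 1 January 1979 for i = 0, 1, 2, …
27 January 1979 is 26 days after the start; 26 ÷ 5 = 5 remainder 1; since the remainder is 1, round up to i = 6. First occurrence in the window: #7 on 31 January 1979 (6×5 = 30 days in).
20 February 1979 is 50 days after the start; 50 ÷ 5 = 10 remainder 0. Last occurrence in the window: #11 on 20 February 1979.
Occurrences #7 through #11: 5 in total.

5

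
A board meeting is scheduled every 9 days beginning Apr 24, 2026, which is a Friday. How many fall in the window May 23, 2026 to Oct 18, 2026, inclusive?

Occurrences land 9·i days after Apr 24, 2026 for i = 0, 1, 2, …
May 23, 2026 is 29 days after the start; 29 ÷ 9 = 3 remainder 2; since the remainder is 2, round up to i = 4. First occurrence in the window: #5 on May 30, 2026 (4×9 = 36 days in).
Oct 18, 2026 is 177 days after the start; 177 ÷ 9 = 19 remainder 6. Last occurrence in the window: #20 on Oct 12, 2026.
Occurrences #5 through #20: 16 in total.

16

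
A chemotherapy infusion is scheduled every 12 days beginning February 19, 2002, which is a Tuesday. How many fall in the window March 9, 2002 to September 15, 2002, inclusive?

Occurrences land 12·i days after February 19, 2002 for i = 0, 1, 2, …
March 9, 2002 is 18 days after the start; 18 ÷ 12 = 1 remainder 6; since the remainder is 6, round up to i = 2. First occurrence in the window: #3 on March 15, 2002 (2×12 = 24 days in).
September 15, 2002 is 208 days after the start; 208 ÷ 12 = 17 remainder 4. Last occurrence in the window: #18 on September 11, 2002.
Occurrences #3 through #18: 16 in total.

16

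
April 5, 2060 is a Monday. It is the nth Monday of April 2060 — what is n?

Day 5 falls in week ⌈5/7⌉ of the month.
Days 1–7 hold the 1st Monday, 8–14 the 2nd, 15–21 the 3rd, 22–28 the 4th, 29–31 the 5th.
5 is in the range for the 1st.

1st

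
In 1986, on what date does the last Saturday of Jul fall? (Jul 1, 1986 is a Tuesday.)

Jul 1986 begins on a Tuesday, so the first Saturday is Jul 5 (4 days later).
Jul 1986 has 31 days. Adding weeks: 5, 12, 19, 26 — the last one ≤ 31 is the 26th.

Jul 26, 1986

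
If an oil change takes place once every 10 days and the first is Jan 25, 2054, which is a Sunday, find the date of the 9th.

The 9th occurrence is 8 intervals after the first: 8 × 10 = 80 days after Jan 25, 2054.
Jan has 31 days — 6 days to the end of Jan leaves 74.
Feb has 28 days (46 left).
Mar has 31 days (15 left).
15 days into Apr → Apr 15, 2054.

Apr 15, 2054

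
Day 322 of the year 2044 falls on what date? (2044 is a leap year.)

January has 31 days (322 − 31 = 291 remain).
February has 29 days (291 − 29 = 262 remain).
March has 31 days (262 − 31 = 231 remain).
April has 30 days (231 − 30 = 201 remain).
May has 31 days (201 − 31 = 170 remain).
June has 30 days (170 − 30 = 140 remain).
July has 31 days (140 − 31 = 109 remain).
August has 31 days (109 − 31 = 78 remain).
September has 30 days (78 − 30 = 48 remain).
October has 31 days (48 − 31 = 17 remain).
17 into November → November 17.

17 November 2044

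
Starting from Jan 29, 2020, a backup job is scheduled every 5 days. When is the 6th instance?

The 6th occurrence is 5 intervals after the first: 5 × 5 = 25 days after Jan 29, 2020.
Jan has 31 days — 2 days to the end of Jan leaves 23.
23 days into Feb → Feb 23, 2020.

Feb 23, 2020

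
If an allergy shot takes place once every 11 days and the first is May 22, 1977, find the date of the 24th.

Jan 30, 1978

The 24th occurrence is 23 intervals after the first: 23 × 11 = 253 days after May 22, 1977.
May has 31 days — 9 days to the end of May leaves 244.
Jun has 30 days (214 left).
Jul has 31 days (183 left).
Aug has 31 days (152 left).
Sep has 30 days (122 left).
Oct has 31 days (91 left).
Nov has 30 days (61 left).
Dec has 31 days (30 left).
30 days into Jan → Jan 30, 1978.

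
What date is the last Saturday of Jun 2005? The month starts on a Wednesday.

Jun 25, 2005

Jun 2005 begins on a Wednesday, so the first Saturday is Jun 4 (3 days later).
Jun 2005 has 30 days. Adding weeks: 4, 11, 18, 25 — the last one ≤ 30 is the 25th.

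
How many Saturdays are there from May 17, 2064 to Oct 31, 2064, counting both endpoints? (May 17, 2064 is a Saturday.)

24

May 17, 2064 is a Saturday; the first Saturday on or after it is May 17, 2064.
From May 17, 2064 to Oct 31, 2064: 14 + 30 + 31 + 31 + 30 + 31 = 167 days (rest of May, Jun, Jul, Aug, Sep, Oct).
167 ÷ 7 = 23 full weeks with remainder 6, so 23 more Saturdays after the first → 24.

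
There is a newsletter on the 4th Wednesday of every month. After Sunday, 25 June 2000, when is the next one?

June 2000 starts on a Thursday; its first Wednesday is the 7th, so the 4th Wednesday is the 28th — 28 June 2000.
28 June 2000 is after 25 June 2000, so that is the next one.

28 June 2000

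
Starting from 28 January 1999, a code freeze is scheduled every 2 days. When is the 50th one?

6 May 1999

The 50th occurrence is 49 intervals after the first: 49 × 2 = 98 days after 28 January 1999.
January has 31 days — 3 days to the end of January leaves 95.
February has 28 days (67 left).
March has 31 days (36 left).
April has 30 days (6 left).
6 days into May → 6 May 1999.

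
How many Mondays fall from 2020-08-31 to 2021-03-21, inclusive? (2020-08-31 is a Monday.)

29

2020-08-31 is a Monday; the first Monday on or after it is 2020-08-31.
From 2020-08-31 to 2021-03-21: 0 + 30 + 31 + 30 + 31 + 31 + 28 + 21 = 202 days (rest of August, September, October, November, December, January, February, March).
202 ÷ 7 = 28 full weeks with remainder 6, so 28 more Mondays after the first → 29.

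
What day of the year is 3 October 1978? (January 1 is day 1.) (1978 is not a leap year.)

276

Days in months before October: 31 + 28 + 31 + 30 + 31 + 30 + 31 + 31 + 30 = 273.
Plus 3 days into October → day 276.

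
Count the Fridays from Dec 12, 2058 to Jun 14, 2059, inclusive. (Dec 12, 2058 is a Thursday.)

Dec 12, 2058 is a Thursday; the first Friday on or after it is Dec 13, 2058 (1 day later).
From Dec 13, 2058 to Jun 14, 2059: 18 + 31 + 28 + 31 + 30 + 31 + 14 = 183 days (rest of Dec, Jan, Feb, Mar, Apr, May, Jun).
183 ÷ 7 = 26 full weeks with remainder 1, so 26 more Fridays after the first → 27.

27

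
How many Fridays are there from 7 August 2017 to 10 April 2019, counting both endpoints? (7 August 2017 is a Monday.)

7 August 2017 is a Monday; the first Friday on or after it is 11 August 2017 (4 days later).
From 11 August 2017 to 10 April 2019: 142 + 365 + 100 = 607 days (rest of 2017, 2018, to 10 April 2019 in 2019).
607 ÷ 7 = 86 full weeks with remainder 5, so 86 more Fridays after the first → 87.

87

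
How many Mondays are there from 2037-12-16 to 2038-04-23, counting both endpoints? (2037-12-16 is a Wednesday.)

2037-12-16 is a Wednesday; the first Monday on or after it is 2037-12-21 (5 days later).
From 2037-12-21 to 2038-04-23: 10 + 31 + 28 + 31 + 23 = 123 days (rest of December, January, February, March, April).
123 ÷ 7 = 17 full weeks with remainder 4, so 17 more Mondays after the first → 18.

18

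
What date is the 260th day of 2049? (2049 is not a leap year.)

2049-09-17

January has 31 days (260 − 31 = 229 remain).
February has 28 days (229 − 28 = 201 remain).
March has 31 days (201 − 31 = 170 remain).
April has 30 days (170 − 30 = 140 remain).
May has 31 days (140 − 31 = 109 remain).
June has 30 days (109 − 30 = 79 remain).
July has 31 days (79 − 31 = 48 remain).
August has 31 days (48 − 31 = 17 remain).
17 into September → September 17.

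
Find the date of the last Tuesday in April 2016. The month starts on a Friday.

2016-04-26

April 2016 begins on a Friday, so the first Tuesday is April 5 (4 days later).
April 2016 has 30 days. Adding weeks: 5, 12, 19, 26 — the last one ≤ 30 is the 26th.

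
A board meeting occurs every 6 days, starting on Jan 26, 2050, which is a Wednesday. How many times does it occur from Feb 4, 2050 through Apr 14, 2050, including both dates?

Occurrences land 6·i days after Jan 26, 2050 for i = 0, 1, 2, …
Feb 4, 2050 is 9 days after the start; 9 ÷ 6 = 1 remainder 3; since the remainder is 3, round up to i = 2. First occurrence in the window: #3 on Feb 7, 2050 (2×6 = 12 days in).
Apr 14, 2050 is 78 days after the start; 78 ÷ 6 = 13 remainder 0. Last occurrence in the window: #14 on Apr 14, 2050.
Occurrences #3 through #14: 12 in total.

12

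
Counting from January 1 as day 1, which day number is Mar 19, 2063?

78

Days in months before Mar: 31 + 28 = 59.
Plus 19 days into Mar → day 78.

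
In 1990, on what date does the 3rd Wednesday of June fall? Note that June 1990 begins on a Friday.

June 1990 begins on a Friday, so the first Wednesday is June 6 (5 days later).
The 3rd Wednesday is 2 weeks later: 6 + 14 = 20.

June 20, 1990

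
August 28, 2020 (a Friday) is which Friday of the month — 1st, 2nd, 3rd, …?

Day 28 falls in week ⌈28/7⌉ of the month.
Days 1–7 hold the 1st Friday, 8–14 the 2nd, 15–21 the 3rd, 22–28 the 4th, 29–31 the 5th.
28 is in the range for the 4th.

4th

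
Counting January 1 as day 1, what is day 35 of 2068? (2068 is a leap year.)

4 February 2068

January has 31 days (35 − 31 = 4 remain).
4 into February → February 4.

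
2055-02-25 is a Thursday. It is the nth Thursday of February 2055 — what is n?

4th

Day 25 falls in week ⌈25/7⌉ of the month.
Days 1–7 hold the 1st Thursday, 8–14 the 2nd, 15–21 the 3rd, 22–28 the 4th, 29–31 the 5th.
25 is in the range for the 4th.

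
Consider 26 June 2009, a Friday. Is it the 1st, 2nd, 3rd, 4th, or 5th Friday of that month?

4th

Day 26 falls in week ⌈26/7⌉ of the month.
Days 1–7 hold the 1st Friday, 8–14 the 2nd, 15–21 the 3rd, 22–28 the 4th, 29–31 the 5th.
26 is in the range for the 4th.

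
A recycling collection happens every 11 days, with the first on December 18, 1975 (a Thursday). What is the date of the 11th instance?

The 11th occurrence is 10 intervals after the first: 10 × 11 = 110 days after December 18, 1975.
December has 31 days — 13 days to the end of December leaves 97.
January has 31 days (66 left).
February has 29 days (37 left).
March has 31 days (6 left).
6 days into April → April 6, 1976.

April 6, 1976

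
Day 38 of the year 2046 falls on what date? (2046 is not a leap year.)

February 7, 2046

January has 31 days (38 − 31 = 7 remain).
7 into February → February 7.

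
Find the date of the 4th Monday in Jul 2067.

Jul 2067 begins on a Friday, so the first Monday is Jul 4 (3 days later).
The 4th Monday is 3 weeks later: 4 + 21 = 25.

Jul 25, 2067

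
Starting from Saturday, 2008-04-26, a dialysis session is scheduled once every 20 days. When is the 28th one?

2009-10-18

The 28th occurrence is 27 intervals after the first: 27 × 20 = 540 days after 2008-04-26.
April has 30 days — 4 days to the end of April leaves 536.
From end of April to end of 2008 is 245 days (291 left).
January has 31 days (260 left).
February has 28 days (232 left).
March has 31 days (201 left).
April has 30 days (171 left).
May has 31 days (140 left).
June has 30 days (110 left).
July has 31 days (79 left).
August has 31 days (48 left).
September has 30 days (18 left).
18 days into October → 2009-10-18.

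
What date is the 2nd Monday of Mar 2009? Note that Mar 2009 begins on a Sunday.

Mar 2009 begins on a Sunday, so the first Monday is Mar 2 (1 day later).
The 2nd Monday is 1 weeks later: 2 + 7 = 9.

Mar 9, 2009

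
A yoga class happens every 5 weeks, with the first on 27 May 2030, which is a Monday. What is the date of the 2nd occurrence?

1 July 2030

The 2nd occurrence is 1 interval after the first: 1 × 35 = 35 days after 27 May 2030.
May has 31 days — 4 days to the end of May leaves 31.
June has 30 days (1 left).
1 day into July → 1 July 2030.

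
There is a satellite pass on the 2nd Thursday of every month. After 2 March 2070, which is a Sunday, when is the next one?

13 March 2070

March 2070 starts on a Saturday; its first Thursday is the 6th, so the 2nd Thursday is the 13th — 13 March 2070.
13 March 2070 is after 2 March 2070, so that is the next one.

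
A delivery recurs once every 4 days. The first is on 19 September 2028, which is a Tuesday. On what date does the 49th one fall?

The 49th occurrence is 48 intervals after the first: 48 × 4 = 192 days after 19 September 2028.
September has 30 days — 11 days to the end of September leaves 181.
October has 31 days (150 left).
November has 30 days (120 left).
December has 31 days (89 left).
January has 31 days (58 left).
February has 28 days (30 left).
30 days into March → 30 March 2029.

30 March 2029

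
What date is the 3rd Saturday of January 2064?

January 2064 begins on a Tuesday, so the first Saturday is January 5 (4 days later).
The 3rd Saturday is 2 weeks later: 5 + 14 = 19.

January 19, 2064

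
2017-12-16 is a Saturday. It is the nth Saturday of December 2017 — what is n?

3rd

Day 16 falls in week ⌈16/7⌉ of the month.
Days 1–7 hold the 1st Saturday, 8–14 the 2nd, 15–21 the 3rd, 22–28 the 4th, 29–31 the 5th.
16 is in the range for the 3rd.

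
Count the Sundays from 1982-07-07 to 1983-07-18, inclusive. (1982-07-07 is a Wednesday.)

1982-07-07 is a Wednesday; the first Sunday on or after it is 1982-07-11 (4 days later).
From 1982-07-11 to 1983-07-18: 173 + 199 = 372 days (rest of 1982, to 1983-07-18 in 1983).
372 ÷ 7 = 53 full weeks with remainder 1, so 53 more Sundays after the first → 54.

54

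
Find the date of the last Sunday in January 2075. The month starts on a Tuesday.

January 2075 begins on a Tuesday, so the first Sunday is January 6 (5 days later).
January 2075 has 31 days. Adding weeks: 6, 13, 20, 27 — the last one ≤ 31 is the 27th.

January 27, 2075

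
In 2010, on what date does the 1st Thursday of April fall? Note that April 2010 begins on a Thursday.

April 2010 begins on a Thursday, so the first Thursday is April 1.

2010-04-01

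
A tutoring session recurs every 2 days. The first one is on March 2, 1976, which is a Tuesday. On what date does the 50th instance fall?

June 8, 1976

The 50th occurrence is 49 intervals after the first: 49 × 2 = 98 days after March 2, 1976.
March has 31 days — 29 days to the end of March leaves 69.
April has 30 days (39 left).
May has 31 days (8 left).
8 days into June → June 8, 1976.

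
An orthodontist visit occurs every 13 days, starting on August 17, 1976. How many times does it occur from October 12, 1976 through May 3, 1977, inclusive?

Occurrences land 13·i days after August 17, 1976 for i = 0, 1, 2, …
October 12, 1976 is 56 days after the start; 56 ÷ 13 = 4 remainder 4; since the remainder is 4, round up to i = 5. First occurrence in the window: #6 on October 21, 1976 (5×13 = 65 days in).
May 3, 1977 is 259 days after the start; 259 ÷ 13 = 19 remainder 12. Last occurrence in the window: #20 on April 21, 1977.
Occurrences #6 through #20: 15 in total.

15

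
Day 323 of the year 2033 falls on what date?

January has 31 days (323 − 31 = 292 remain).
February has 28 days (292 − 28 = 264 remain).
March has 31 days (264 − 31 = 233 remain).
April has 30 days (233 − 30 = 203 remain).
May has 31 days (203 − 31 = 172 remain).
June has 30 days (172 − 30 = 142 remain).
July has 31 days (142 − 31 = 111 remain).
August has 31 days (111 − 31 = 80 remain).
September has 30 days (80 − 30 = 50 remain).
October has 31 days (50 − 31 = 19 remain).
19 into November → November 19.

19 November 2033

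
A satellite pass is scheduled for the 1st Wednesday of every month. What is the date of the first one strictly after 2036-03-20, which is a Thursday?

2036-04-02

March 2036 starts on a Saturday, so its 1st Wednesday is 2036-03-05 (4 days in).
That is not after 2036-03-20, so look at April 2036.
April 2036 starts on a Tuesday, so its 1st Wednesday is 2036-04-02 (1 day in).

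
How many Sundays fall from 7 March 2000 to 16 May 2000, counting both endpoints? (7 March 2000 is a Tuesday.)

7 March 2000 is a Tuesday; the first Sunday on or after it is 12 March 2000 (5 days later).
From 12 March 2000 to 16 May 2000: 19 + 30 + 16 = 65 days (rest of March, April, May).
65 ÷ 7 = 9 full weeks with remainder 2, so 9 more Sundays after the first → 10.

10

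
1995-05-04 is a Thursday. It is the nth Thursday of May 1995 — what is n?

Day 4 falls in week ⌈4/7⌉ of the month.
Days 1–7 hold the 1st Thursday, 8–14 the 2nd, 15–21 the 3rd, 22–28 the 4th, 29–31 the 5th.
4 is in the range for the 1st.

1st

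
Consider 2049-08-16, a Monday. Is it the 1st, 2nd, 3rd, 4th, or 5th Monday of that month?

3rd

Day 16 falls in week ⌈16/7⌉ of the month.
Days 1–7 hold the 1st Monday, 8–14 the 2nd, 15–21 the 3rd, 22–28 the 4th, 29–31 the 5th.
16 is in the range for the 3rd.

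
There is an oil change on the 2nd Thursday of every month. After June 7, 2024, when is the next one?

June 13, 2024

June 2024 starts on a Saturday; its first Thursday is the 6th, so the 2nd Thursday is the 13th — June 13, 2024.
June 13, 2024 is after June 7, 2024, so that is the next one.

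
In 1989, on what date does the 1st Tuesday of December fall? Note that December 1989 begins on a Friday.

December 5, 1989

December 1989 begins on a Friday, so the first Tuesday is December 5 (4 days later).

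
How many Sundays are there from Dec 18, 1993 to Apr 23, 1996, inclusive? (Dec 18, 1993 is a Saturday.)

Dec 18, 1993 is a Saturday; the first Sunday on or after it is Dec 19, 1993 (1 day later).
From Dec 19, 1993 to Apr 23, 1996: 12 + 365 + 365 + 114 = 856 days (rest of 1993, 1994, 1995, to Apr 23, 1996 in 1996).
856 ÷ 7 = 122 full weeks with remainder 2, so 122 more Sundays after the first → 123.

123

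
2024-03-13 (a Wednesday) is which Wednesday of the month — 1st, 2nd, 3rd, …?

Day 13 falls in week ⌈13/7⌉ of the month.
Days 1–7 hold the 1st Wednesday, 8–14 the 2nd, 15–21 the 3rd, 22–28 the 4th, 29–31 the 5th.
13 is in the range for the 2nd.

2nd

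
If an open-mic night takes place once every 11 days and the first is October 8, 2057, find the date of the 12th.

The 12th occurrence is 11 intervals after the first: 11 × 11 = 121 days after October 8, 2057.
October has 31 days — 23 days to the end of October leaves 98.
November has 30 days (68 left).
December has 31 days (37 left).
January has 31 days (6 left).
6 days into February → February 6, 2058.

February 6, 2058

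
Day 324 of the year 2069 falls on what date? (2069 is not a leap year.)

2069-11-20

January has 31 days (324 − 31 = 293 remain).
February has 28 days (293 − 28 = 265 remain).
March has 31 days (265 − 31 = 234 remain).
April has 30 days (234 − 30 = 204 remain).
May has 31 days (204 − 31 = 173 remain).
June has 30 days (173 − 30 = 143 remain).
July has 31 days (143 − 31 = 112 remain).
August has 31 days (112 − 31 = 81 remain).
September has 30 days (81 − 30 = 51 remain).
October has 31 days (51 − 31 = 20 remain).
20 into November → November 20.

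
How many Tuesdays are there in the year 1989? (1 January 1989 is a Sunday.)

52

1 January 1989 is a Sunday; the first Tuesday on or after it is 3 January 1989 (2 days later).
From 3 January 1989 to 31 December 1989: 28 + 28 + 31 + 30 + 31 + 30 + 31 + 31 + 30 + 31 + 30 + 31 = 362 days (rest of January, February, March, April, May, June, July, August, September, October, November, December).
362 ÷ 7 = 51 full weeks with remainder 5, so 51 more Tuesdays after the first → 52.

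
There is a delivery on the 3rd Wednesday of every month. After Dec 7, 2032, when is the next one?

Dec 2032 starts on a Wednesday; its first Wednesday is the 1st, so the 3rd Wednesday is the 15th — Dec 15, 2032.
Dec 15, 2032 is after Dec 7, 2032, so that is the next one.

Dec 15, 2032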